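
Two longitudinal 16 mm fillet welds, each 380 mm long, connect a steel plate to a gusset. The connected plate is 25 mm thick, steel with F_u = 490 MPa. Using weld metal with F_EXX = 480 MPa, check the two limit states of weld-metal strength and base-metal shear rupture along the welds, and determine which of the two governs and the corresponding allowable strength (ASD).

R_n/Ω ≈ 1240 kN (weld metal governs)

t_e = 0.707 × 16 = 11.31 mm; L = 760 mm.
Weld metal: R_n/Ω = (1/2.0) × 0.6 × 480 × 11.31 × 760 × 10⁻³ = 1238 kN.
Base metal (shear rupture): R_n/Ω = (1/2.0) × 0.6 × 490 × 25 × 760 × 10⁻³ = 2793 kN.
Governing: weld metal.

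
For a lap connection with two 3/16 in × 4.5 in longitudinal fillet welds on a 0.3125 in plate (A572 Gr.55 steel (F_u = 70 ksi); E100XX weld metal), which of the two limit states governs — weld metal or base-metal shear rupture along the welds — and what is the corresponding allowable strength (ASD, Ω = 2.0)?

E100XX → F_EXX = 100 ksi.
t_e = 0.707 × 0.1875 = 0.1326 in; L = 9 in.
Weld metal: R_n/Ω = (1/2.0) × 0.6 × 100 × 0.1326 × 9 = 35.79 kip.
Base metal (shear rupture): R_n/Ω = (1/2.0) × 0.6 × 70 × 0.3125 × 9 = 59.06 kip.
Governing: weld metal.

R_n/Ω ≈ 35.8 kip (weld metal governs)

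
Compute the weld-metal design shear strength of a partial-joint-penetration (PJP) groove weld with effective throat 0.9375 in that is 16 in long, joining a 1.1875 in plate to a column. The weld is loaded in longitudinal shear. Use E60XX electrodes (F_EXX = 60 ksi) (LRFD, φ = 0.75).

φR_n ≈ 405 kips

Effective throat (given) t_e = 0.9375 in.
A_we = 0.9375 × 16 = 15 in².
F_nw = 0.6 F_EXX = 36 ksi.
φR_n = 0.75 × 36 × 15 = 405 kips.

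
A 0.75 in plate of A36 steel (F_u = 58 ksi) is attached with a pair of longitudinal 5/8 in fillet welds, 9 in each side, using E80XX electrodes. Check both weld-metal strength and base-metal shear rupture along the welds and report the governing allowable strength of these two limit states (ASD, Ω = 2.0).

R_n/Ω ≈ 191 kips (weld metal governs)

E80XX → F_EXX = 80 ksi.
t_e = 0.707 × 0.625 = 0.4419 in; L = 18 in.
Weld metal: R_n/Ω = (1/2.0) × 0.6 × 80 × 0.4419 × 18 = 190.9 kips.
Base metal (shear rupture): R_n/Ω = (1/2.0) × 0.6 × 58 × 0.75 × 18 = 234.9 kips.
Governing: weld metal.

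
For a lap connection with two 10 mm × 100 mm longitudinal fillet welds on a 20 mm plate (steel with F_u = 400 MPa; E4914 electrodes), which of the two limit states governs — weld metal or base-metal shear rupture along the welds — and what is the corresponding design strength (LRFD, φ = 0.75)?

E49XX → F_EXX = 490 MPa.
t_e = 0.707 × 10 = 7.07 mm; L = 200 mm.
Weld metal: φR_n = 0.75 × 0.6 × 490 × 7.07 × 200 × 10⁻³ = 311.8 kN.
Base metal (shear rupture): φR_n = 0.75 × 0.6 × 400 × 20 × 200 × 10⁻³ = 720 kN.
Governing: weld metal.

φR_n ≈ 312 kN (weld metal governs)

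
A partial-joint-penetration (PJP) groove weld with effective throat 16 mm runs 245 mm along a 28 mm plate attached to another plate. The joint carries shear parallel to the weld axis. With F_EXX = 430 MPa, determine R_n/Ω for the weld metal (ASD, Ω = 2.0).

R_n/Ω ≈ 506 kN

Effective throat (given) t_e = 16 mm.
A_we = 16 × 245 = 3920 mm².
F_nw = 0.6 F_EXX = 258 MPa.
R_n/Ω = (258 × 3920) / 2.0 × 10⁻³ = 505.7 kN.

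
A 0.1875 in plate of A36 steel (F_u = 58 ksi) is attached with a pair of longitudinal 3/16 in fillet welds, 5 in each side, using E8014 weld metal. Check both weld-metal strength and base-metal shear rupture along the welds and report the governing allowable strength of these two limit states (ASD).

R_n/Ω ≈ 31.8 kip (weld metal governs)

E80XX → F_EXX = 80 ksi.
t_e = 0.707 × 0.1875 = 0.1326 in; L = 10 in.
Weld metal: R_n/Ω = (1/2.0) × 0.6 × 80 × 0.1326 × 10 = 31.81 kip.
Base metal (shear rupture): R_n/Ω = (1/2.0) × 0.6 × 58 × 0.1875 × 10 = 32.62 kip.
Governing: weld metal.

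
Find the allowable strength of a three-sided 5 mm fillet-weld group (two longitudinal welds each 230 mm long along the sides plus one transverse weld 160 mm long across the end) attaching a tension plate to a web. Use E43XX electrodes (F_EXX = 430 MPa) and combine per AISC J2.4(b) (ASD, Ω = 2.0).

t_e = 0.707 × 5 = 3.535 mm.
R_nwl = 0.6 × 430 × 3.535 × 460 × 10⁻³ = 419.5 kN (longitudinal, 2 welds).
R_nwt = 0.6 × 430 × 3.535 × 160 × 10⁻³ = 145.9 kN (transverse, base value).
(i) R_nwl + R_nwt = 565.5 kN; (ii) 0.85 R_nwl + 1.5 R_nwt = 575.5 kN.
R_n = max = 575.5 kN [governs: (ii)]; R_n/Ω = 287.7 kN.

R_n/Ω ≈ 288 kN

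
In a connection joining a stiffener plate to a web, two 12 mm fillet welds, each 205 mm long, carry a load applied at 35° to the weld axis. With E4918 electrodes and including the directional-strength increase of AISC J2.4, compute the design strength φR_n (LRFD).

φR_n ≈ 934 kN

E49XX → F_EXX = 490 MPa.
t_e = 0.707 × 12 = 8.484 mm; A_we = 8.484 × 410 = 3478 mm².
Directional factor: 1.0 + 0.5 sin^1.5(35°) = 1.217.
F_nw = 0.6 × 490 × 1.217 = 357.9 MPa.
φR_n = 0.75 × 357.9 × 3478 × 10⁻³ = 933.6 kN.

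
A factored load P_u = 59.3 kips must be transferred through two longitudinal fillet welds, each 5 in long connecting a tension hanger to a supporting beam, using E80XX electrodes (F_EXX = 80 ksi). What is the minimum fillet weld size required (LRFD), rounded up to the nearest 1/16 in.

w = 1/4 in

Total weld length L = 10 in.
Required throat t_e = P_u / (φ × 0.6 F_EXX × L) = 59.3 / (0.75 × 0.6 × 80 × 10) = 0.1647 in.
Required leg w = t_e / 0.707 = 0.233 in → use 1/4 in.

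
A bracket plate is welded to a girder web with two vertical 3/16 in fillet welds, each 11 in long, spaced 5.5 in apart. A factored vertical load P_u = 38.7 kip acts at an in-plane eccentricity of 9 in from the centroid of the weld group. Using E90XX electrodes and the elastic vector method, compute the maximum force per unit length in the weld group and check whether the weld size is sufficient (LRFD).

f_max ≈ 6.5 kip/in; NOT adequate

E90XX → F_EXX = 90 ksi.
Total weld length L_w = 22 in. Treat welds as unit-width lines.
Polar moment about centroid: J = 2[d³/12 + d(b/2)²] = 2[11³/12 + 11×2.75²] = 388.2 in³.
Direct shear f_v = P/L_w = 38.7 / 22 = 1.759 kip/in (vertical).
Torsion M = P·e = 38.7 × 9 = 348.3 kip·in.
Critical point at (x, y) = (2.75, 5.5) from centroid. f_tx = M·y/J = 4.935 kip/in; f_ty = M·x/J = 2.467 kip/in.
Resultant f_max = √[f_tx² + (f_v + f_ty)²] = √[4.935² + (1.759 + 2.467)²] = 6.497 kip/in.
Capacity per unit length: φr_n = 0.75 × 0.6 × 90 × (0.707 × 0.1875) = 5.369 kip/in.
6.497 > 5.369 → NOT adequate.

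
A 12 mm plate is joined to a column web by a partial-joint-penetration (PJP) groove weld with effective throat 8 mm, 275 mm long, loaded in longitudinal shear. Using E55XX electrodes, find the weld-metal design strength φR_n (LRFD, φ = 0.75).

φR_n ≈ 544 kN

E55XX → F_EXX = 550 MPa.
Effective throat (given) t_e = 8 mm.
A_we = 8 × 275 = 2200 mm².
F_nw = 0.6 F_EXX = 330 MPa.
φR_n = 0.75 × 330 × 2200 × 10⁻³ = 544.5 kN.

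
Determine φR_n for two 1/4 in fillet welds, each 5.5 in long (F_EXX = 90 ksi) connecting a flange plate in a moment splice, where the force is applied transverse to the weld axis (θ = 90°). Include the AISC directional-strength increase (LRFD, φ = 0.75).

φR_n ≈ 118 kip

t_e = 0.707 × 0.25 = 0.1767 in; A_we = 0.1767 × 11 = 1.944 in².
Directional factor: 1.0 + 0.5 sin^1.5(90°) = 1.5.
F_nw = 0.6 × 90 × 1.5 = 81 ksi.
φR_n = 0.75 × 81 × 1.944 = 118.1 kip.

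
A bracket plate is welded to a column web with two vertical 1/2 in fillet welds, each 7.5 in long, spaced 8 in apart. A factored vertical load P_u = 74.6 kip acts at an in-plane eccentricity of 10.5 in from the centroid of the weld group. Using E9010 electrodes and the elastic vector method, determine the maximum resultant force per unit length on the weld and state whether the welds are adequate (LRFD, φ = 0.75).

E90XX → F_EXX = 90 ksi.
Total weld length L_w = 15 in. Treat welds as unit-width lines.
Polar moment about centroid: J = 2[d³/12 + d(b/2)²] = 2[7.5³/12 + 7.5×4²] = 310.3 in³.
Direct shear f_v = P/L_w = 74.6 / 15 = 4.973 kip/in (vertical).
Torsion M = P·e = 74.6 × 10.5 = 783.3 kip·in.
Critical point at (x, y) = (4, 3.75) from centroid. f_tx = M·y/J = 9.466 kip/in; f_ty = M·x/J = 10.1 kip/in.
Resultant f_max = √[f_tx² + (f_v + f_ty)²] = √[9.466² + (4.973 + 10.1)²] = 17.8 kip/in.
Capacity per unit length: φr_n = 0.75 × 0.6 × 90 × (0.707 × 0.5) = 14.32 kip/in.
17.8 > 14.32 → NOT adequate.

f_max ≈ 17.8 kip/in; NOT adequate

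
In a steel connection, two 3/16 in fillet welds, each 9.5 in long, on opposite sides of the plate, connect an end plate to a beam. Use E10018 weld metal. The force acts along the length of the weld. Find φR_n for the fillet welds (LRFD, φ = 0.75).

E100XX → F_EXX = 100 ksi.
Effective throat t_e = 0.707 × 0.1875 = 0.1326 in.
Total length L = 19 in; A_we = 0.1326 × 19 = 2.519 in².
F_nw = 0.6 F_EXX = 0.6 × 100 = 60 ksi.
φR_n = 0.75 × 60 × 2.519 = 113.3 kip.

φR_n ≈ 113 kip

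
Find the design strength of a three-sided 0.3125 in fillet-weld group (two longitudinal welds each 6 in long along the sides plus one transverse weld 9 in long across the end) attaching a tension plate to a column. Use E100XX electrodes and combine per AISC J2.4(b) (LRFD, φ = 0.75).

E100XX → F_EXX = 100 ksi.
t_e = 0.707 × 0.3125 = 0.2209 in.
R_nwl = 0.6 × 100 × 0.2209 × 12 = 159.1 kips (longitudinal, 2 welds).
R_nwt = 0.6 × 100 × 0.2209 × 9 = 119.3 kips (transverse, base value).
(i) R_nwl + R_nwt = 278.4 kips; (ii) 0.85 R_nwl + 1.5 R_nwt = 314.2 kips.
R_n = max = 314.2 kips [governs: (ii)]; φR_n = 235.6 kips.

φR_n ≈ 236 kips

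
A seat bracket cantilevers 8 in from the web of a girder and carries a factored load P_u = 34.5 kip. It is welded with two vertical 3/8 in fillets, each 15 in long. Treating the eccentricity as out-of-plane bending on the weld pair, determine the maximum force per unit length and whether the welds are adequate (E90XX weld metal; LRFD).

E90XX → F_EXX = 90 ksi.
L_w = 2 × 15 = 30 in; section modulus (unit throat) S = 2 × L²/6 = 75 in².
Direct shear f_v = P/L_w = 34.5/30 = 1.15 kip/in.
Moment M = P × e = 34.5 × 8 = 276 kip·in; bending f_b = M/S = 3.68 kip/in.
f_max = √(f_v² + f_b²) = √(1.15² + 3.68²) = 3.856 kip/in.
φr_n = 0.75 × 0.6 × 90 × (0.707 × 0.375) = 10.74 kip/in → adequate.

f_max ≈ 3.86 kip/in; adequate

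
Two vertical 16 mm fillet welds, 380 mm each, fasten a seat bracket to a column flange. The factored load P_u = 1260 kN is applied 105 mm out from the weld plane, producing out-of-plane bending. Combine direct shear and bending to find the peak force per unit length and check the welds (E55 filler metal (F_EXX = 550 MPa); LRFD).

f_max ≈ 3210 N/mm; NOT adequate

L_w = 2 × 380 = 760 mm; section modulus (unit throat) S = 2 × L²/6 = 48130 mm².
Direct shear f_v = P/L_w = 1260×10³/760 = 1658 N/mm.
Moment M = P × e = 1260×10³ × 105 = 132300000 N·mm; bending f_b = M/S = 2749 N/mm.
f_max = √(f_v² + f_b²) = √(1658² + 2749²) = 3210 N/mm.
φr_n = 0.75 × 0.6 × 550 × (0.707 × 16) = 2800 N/mm → NOT adequate.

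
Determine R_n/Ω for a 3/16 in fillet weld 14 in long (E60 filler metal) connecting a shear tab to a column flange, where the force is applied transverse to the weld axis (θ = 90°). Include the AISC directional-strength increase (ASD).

E60XX → F_EXX = 60 ksi.
t_e = 0.707 × 0.1875 = 0.1326 in; A_we = 0.1326 × 14 = 1.856 in².
Directional factor: 1.0 + 0.5 sin^1.5(90°) = 1.5.
F_nw = 0.6 × 60 × 1.5 = 54 ksi.
R_n/Ω = (54 × 1.856) / 2.0 = 50.11 kips.

R_n/Ω ≈ 50.1 kips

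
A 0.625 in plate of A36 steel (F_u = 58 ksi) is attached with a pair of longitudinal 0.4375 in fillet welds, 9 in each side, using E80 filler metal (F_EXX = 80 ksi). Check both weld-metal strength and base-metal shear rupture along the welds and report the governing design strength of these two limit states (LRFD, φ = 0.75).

t_e = 0.707 × 0.4375 = 0.3093 in; L = 18 in.
Weld metal: φR_n = 0.75 × 0.6 × 80 × 0.3093 × 18 = 200.4 kips.
Base metal (shear rupture): φR_n = 0.75 × 0.6 × 58 × 0.625 × 18 = 293.6 kips.
Governing: weld metal.

φR_n ≈ 200 kips (weld metal governs)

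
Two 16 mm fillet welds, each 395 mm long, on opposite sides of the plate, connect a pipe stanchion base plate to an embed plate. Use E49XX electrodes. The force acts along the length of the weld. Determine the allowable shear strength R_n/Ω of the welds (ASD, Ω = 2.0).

E49XX → F_EXX = 490 MPa.
Effective throat t_e = 0.707 × 16 = 11.31 mm.
Total length L = 790 mm; A_we = 11.31 × 790 = 8936 mm².
F_nw = 0.6 F_EXX = 0.6 × 490 = 294 MPa.
R_n = 294 × 8936 × 10⁻³ = 2627 kN; R_n/Ω = 2627/2.0 = 1314 kN.

R_n/Ω ≈ 1310 kN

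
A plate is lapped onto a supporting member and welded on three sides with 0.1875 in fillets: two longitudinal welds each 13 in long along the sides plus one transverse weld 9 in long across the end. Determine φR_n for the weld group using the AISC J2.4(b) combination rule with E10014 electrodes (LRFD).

φR_n ≈ 212 kips

E100XX → F_EXX = 100 ksi.
t_e = 0.707 × 0.1875 = 0.1326 in.
R_nwl = 0.6 × 100 × 0.1326 × 26 = 206.8 kips (longitudinal, 2 welds).
R_nwt = 0.6 × 100 × 0.1326 × 9 = 71.58 kips (transverse, base value).
(i) R_nwl + R_nwt = 278.4 kips; (ii) 0.85 R_nwl + 1.5 R_nwt = 283.2 kips.
R_n = max = 283.2 kips [governs: (ii)]; φR_n = 212.4 kips.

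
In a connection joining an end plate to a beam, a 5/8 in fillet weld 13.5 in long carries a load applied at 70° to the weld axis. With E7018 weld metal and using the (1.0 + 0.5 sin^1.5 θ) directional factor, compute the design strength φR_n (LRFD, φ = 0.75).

φR_n ≈ 273 kips

E70XX → F_EXX = 70 ksi.
t_e = 0.707 × 0.625 = 0.4419 in; A_we = 0.4419 × 13.5 = 5.965 in².
Directional factor: 1.0 + 0.5 sin^1.5(70°) = 1.455.
F_nw = 0.6 × 70 × 1.455 = 61.13 ksi.
φR_n = 0.75 × 61.13 × 5.965 = 273.5 kips.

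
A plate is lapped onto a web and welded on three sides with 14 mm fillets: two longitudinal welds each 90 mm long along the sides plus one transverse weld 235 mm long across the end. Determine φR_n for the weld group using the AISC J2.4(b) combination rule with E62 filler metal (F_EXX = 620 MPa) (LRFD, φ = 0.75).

φR_n ≈ 1400 kN

t_e = 0.707 × 14 = 9.898 mm.
R_nwl = 0.6 × 620 × 9.898 × 180 × 10⁻³ = 662.8 kN (longitudinal, 2 welds).
R_nwt = 0.6 × 620 × 9.898 × 235 × 10⁻³ = 865.3 kN (transverse, base value).
(i) R_nwl + R_nwt = 1528 kN; (ii) 0.85 R_nwl + 1.5 R_nwt = 1861 kN.
R_n = max = 1861 kN [governs: (ii)]; φR_n = 1396 kN.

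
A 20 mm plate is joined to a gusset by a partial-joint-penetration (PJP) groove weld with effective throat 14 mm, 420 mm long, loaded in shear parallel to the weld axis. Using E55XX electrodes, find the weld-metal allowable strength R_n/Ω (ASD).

R_n/Ω ≈ 970 kN

E55XX → F_EXX = 550 MPa.
Effective throat (given) t_e = 14 mm.
A_we = 14 × 420 = 5880 mm².
F_nw = 0.6 F_EXX = 330 MPa.
R_n/Ω = (330 × 5880) / 2.0 × 10⁻³ = 970.2 kN.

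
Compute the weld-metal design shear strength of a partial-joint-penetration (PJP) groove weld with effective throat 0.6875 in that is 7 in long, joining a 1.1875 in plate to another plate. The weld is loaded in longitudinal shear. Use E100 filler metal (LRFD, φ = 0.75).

E100XX → F_EXX = 100 ksi.
Effective throat (given) t_e = 0.6875 in.
A_we = 0.6875 × 7 = 4.812 in².
F_nw = 0.6 F_EXX = 60 ksi.
φR_n = 0.75 × 60 × 4.812 = 216.6 kip.

φR_n ≈ 217 kip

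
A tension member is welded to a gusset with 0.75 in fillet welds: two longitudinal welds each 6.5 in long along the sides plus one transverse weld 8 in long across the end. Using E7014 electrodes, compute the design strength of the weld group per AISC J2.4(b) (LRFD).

E70XX → F_EXX = 70 ksi.
t_e = 0.707 × 0.75 = 0.5302 in.
R_nwl = 0.6 × 70 × 0.5302 × 13 = 289.5 kip (longitudinal, 2 welds).
R_nwt = 0.6 × 70 × 0.5302 × 8 = 178.2 kip (transverse, base value).
(i) R_nwl + R_nwt = 467.7 kip; (ii) 0.85 R_nwl + 1.5 R_nwt = 513.3 kip.
R_n = max = 513.3 kip [governs: (ii)]; φR_n = 385 kip.

φR_n ≈ 385 kip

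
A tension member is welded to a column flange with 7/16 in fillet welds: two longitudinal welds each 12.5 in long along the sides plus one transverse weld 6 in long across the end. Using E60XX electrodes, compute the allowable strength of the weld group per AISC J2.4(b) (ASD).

E60XX → F_EXX = 60 ksi.
t_e = 0.707 × 0.4375 = 0.3093 in.
R_nwl = 0.6 × 60 × 0.3093 × 25 = 278.4 kip (longitudinal, 2 welds).
R_nwt = 0.6 × 60 × 0.3093 × 6 = 66.81 kip (transverse, base value).
(i) R_nwl + R_nwt = 345.2 kip; (ii) 0.85 R_nwl + 1.5 R_nwt = 336.8 kip.
R_n = max = 345.2 kip [governs: (i)]; R_n/Ω = 172.6 kip.

R_n/Ω ≈ 173 kip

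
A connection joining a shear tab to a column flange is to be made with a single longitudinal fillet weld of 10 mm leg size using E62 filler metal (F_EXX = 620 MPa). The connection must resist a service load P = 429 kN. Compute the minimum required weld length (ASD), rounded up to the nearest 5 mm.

L = 330 mm

Throat t_e = 0.707 × 10 = 7.07 mm.
r_n/Ω = (0.6 × 620 × 7.07) / 2.0 = 1315 N/mm = 1.315 kN/mm.
L_req = P / (r_n/Ω) = 429 / 1.315 = 326.2 mm total.
Round up → use L = 330 mm.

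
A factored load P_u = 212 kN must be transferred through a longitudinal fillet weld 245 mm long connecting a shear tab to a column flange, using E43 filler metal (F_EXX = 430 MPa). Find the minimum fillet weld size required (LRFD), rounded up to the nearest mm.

Total weld length L = 245 mm.
Required throat t_e = P_u / (φ × 0.6 F_EXX × L) = 212 / (0.75 × 0.6 × 430 × 245 × 10⁻³) = 4.472 mm.
Required leg w = t_e / 0.707 = 6.325 mm → use 7 mm.

w = 7 mm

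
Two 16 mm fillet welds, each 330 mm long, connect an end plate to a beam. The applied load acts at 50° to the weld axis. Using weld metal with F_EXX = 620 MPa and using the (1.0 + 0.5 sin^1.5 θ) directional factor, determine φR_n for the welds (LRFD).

φR_n ≈ 2780 kN

t_e = 0.707 × 16 = 11.31 mm; A_we = 11.31 × 660 = 7466 mm².
Directional factor: 1.0 + 0.5 sin^1.5(50°) = 1.335.
F_nw = 0.6 × 620 × 1.335 = 496.7 MPa.
φR_n = 0.75 × 496.7 × 7466 × 10⁻³ = 2781 kN.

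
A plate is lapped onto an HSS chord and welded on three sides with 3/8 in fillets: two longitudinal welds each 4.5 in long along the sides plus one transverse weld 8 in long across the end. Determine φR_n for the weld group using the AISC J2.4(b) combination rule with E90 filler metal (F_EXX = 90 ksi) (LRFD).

t_e = 0.707 × 0.375 = 0.2651 in.
R_nwl = 0.6 × 90 × 0.2651 × 9 = 128.9 kip (longitudinal, 2 welds).
R_nwt = 0.6 × 90 × 0.2651 × 8 = 114.5 kip (transverse, base value).
(i) R_nwl + R_nwt = 243.4 kip; (ii) 0.85 R_nwl + 1.5 R_nwt = 281.3 kip.
R_n = max = 281.3 kip [governs: (ii)]; φR_n = 211 kip.

φR_n ≈ 211 kip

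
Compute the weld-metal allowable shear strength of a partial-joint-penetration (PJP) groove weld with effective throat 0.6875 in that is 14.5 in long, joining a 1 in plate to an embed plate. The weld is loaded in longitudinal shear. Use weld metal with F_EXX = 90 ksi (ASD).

R_n/Ω ≈ 269 kips

Effective throat (given) t_e = 0.6875 in.
A_we = 0.6875 × 14.5 = 9.969 in².
F_nw = 0.6 F_EXX = 54 ksi.
R_n/Ω = (54 × 9.969) / 2.0 = 269.2 kips.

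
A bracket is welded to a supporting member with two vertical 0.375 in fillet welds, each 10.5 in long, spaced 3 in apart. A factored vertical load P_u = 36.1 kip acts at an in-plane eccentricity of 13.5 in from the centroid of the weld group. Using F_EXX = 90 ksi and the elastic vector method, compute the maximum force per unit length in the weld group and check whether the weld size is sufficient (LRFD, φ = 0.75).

Total weld length L_w = 21 in. Treat welds as unit-width lines.
Polar moment about centroid: J = 2[d³/12 + d(b/2)²] = 2[10.5³/12 + 10.5×1.5²] = 240.2 in³.
Direct shear f_v = P/L_w = 36.1 / 21 = 1.719 kip/in (vertical).
Torsion M = P·e = 36.1 × 13.5 = 487.35 kip·in.
Critical point at (x, y) = (1.5, 5.25) from centroid. f_tx = M·y/J = 10.65 kip/in; f_ty = M·x/J = 3.044 kip/in.
Resultant f_max = √[f_tx² + (f_v + f_ty)²] = √[10.65² + (1.719 + 3.044)²] = 11.67 kip/in.
Capacity per unit length: φr_n = 0.75 × 0.6 × 90 × (0.707 × 0.375) = 10.74 kip/in.
11.67 > 10.74 → NOT adequate.

f_max ≈ 11.7 kip/in; NOT adequate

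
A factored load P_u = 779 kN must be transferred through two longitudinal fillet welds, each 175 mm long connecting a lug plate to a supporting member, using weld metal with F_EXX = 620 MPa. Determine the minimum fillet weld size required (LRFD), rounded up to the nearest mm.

Total weld length L = 350 mm.
Required throat t_e = P_u / (φ × 0.6 F_EXX × L) = 779 / (0.75 × 0.6 × 620 × 350 × 10⁻³) = 7.977 mm.
Required leg w = t_e / 0.707 = 11.28 mm → use 12 mm.

w = 12 mm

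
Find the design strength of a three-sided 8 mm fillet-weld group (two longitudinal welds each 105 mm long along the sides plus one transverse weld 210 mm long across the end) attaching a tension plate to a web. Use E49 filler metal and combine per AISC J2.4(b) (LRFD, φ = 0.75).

E49XX → F_EXX = 490 MPa.
t_e = 0.707 × 8 = 5.656 mm.
R_nwl = 0.6 × 490 × 5.656 × 210 × 10⁻³ = 349.2 kN (longitudinal, 2 welds).
R_nwt = 0.6 × 490 × 5.656 × 210 × 10⁻³ = 349.2 kN (transverse, base value).
(i) R_nwl + R_nwt = 698.4 kN; (ii) 0.85 R_nwl + 1.5 R_nwt = 820.6 kN.
R_n = max = 820.6 kN [governs: (ii)]; φR_n = 615.5 kN.

φR_n ≈ 615 kN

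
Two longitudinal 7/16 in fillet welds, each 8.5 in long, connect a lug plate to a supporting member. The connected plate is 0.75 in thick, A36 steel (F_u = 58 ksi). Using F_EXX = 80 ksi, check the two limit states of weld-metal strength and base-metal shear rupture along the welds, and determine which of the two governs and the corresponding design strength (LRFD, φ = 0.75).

t_e = 0.707 × 0.4375 = 0.3093 in; L = 17 in.
Weld metal: φR_n = 0.75 × 0.6 × 80 × 0.3093 × 17 = 189.3 kips.
Base metal (shear rupture): φR_n = 0.75 × 0.6 × 58 × 0.75 × 17 = 332.8 kips.
Governing: weld metal.

φR_n ≈ 189 kips (weld metal governs)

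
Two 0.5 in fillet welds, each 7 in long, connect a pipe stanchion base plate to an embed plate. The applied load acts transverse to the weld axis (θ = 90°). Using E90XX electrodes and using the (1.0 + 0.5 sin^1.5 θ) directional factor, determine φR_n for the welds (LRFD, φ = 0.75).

φR_n ≈ 301 kip

E90XX → F_EXX = 90 ksi.
t_e = 0.707 × 0.5 = 0.3535 in; A_we = 0.3535 × 14 = 4.949 in².
Directional factor: 1.0 + 0.5 sin^1.5(90°) = 1.5.
F_nw = 0.6 × 90 × 1.5 = 81 ksi.
φR_n = 0.75 × 81 × 4.949 = 300.7 kip.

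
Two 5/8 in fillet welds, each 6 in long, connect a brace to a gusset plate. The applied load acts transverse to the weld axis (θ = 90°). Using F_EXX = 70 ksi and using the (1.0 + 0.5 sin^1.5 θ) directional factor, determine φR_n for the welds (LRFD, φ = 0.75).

t_e = 0.707 × 0.625 = 0.4419 in; A_we = 0.4419 × 12 = 5.302 in².
Directional factor: 1.0 + 0.5 sin^1.5(90°) = 1.5.
F_nw = 0.6 × 70 × 1.5 = 63 ksi.
φR_n = 0.75 × 63 × 5.302 = 250.5 kips.

φR_n ≈ 251 kips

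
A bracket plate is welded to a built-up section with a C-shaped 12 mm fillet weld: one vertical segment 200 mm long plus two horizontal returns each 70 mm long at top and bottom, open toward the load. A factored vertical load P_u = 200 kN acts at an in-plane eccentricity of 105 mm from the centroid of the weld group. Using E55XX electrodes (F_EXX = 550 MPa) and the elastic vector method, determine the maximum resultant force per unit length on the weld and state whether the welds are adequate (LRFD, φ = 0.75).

Total weld length L_w = 340 mm. Treat welds as unit-width lines.
Centroid: x̄ = 2×70×35 / 340 = 14.41 mm from the vertical weld.
Polar moment about centroid: J = I_x + I_y = [200³/12 + 2×70×100²] + [200×14.41² + 2(70³/12 + 70×20.59²)] = 2225000 mm³.
Direct shear f_v = P/L_w = 200×10³ / 340 = 588.2 N/mm (vertical).
Torsion M = P·e = 200×10³ × 105 = 21000000 N·mm.
Critical point at (x, y) = (55.59, 100) from centroid. f_tx = M·y/J = 943.9 N/mm; f_ty = M·x/J = 524.7 N/mm.
Resultant f_max = √[f_tx² + (f_v + f_ty)²] = √[943.9² + (588.2 + 524.7)²] = 1459 N/mm.
Capacity per unit length: φr_n = 0.75 × 0.6 × 550 × (0.707 × 12) = 2100 N/mm.
1459 ≤ 2100 → adequate.

f_max ≈ 1460 N/mm; adequate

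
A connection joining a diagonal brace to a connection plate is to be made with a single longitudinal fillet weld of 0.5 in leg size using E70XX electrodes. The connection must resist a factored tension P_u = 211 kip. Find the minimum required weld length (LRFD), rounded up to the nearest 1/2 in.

E70XX → F_EXX = 70 ksi.
Throat t_e = 0.707 × 0.5 = 0.3535 in.
φr_n = 0.75 × 0.6 × 70 × 0.3535 = 11.14 kip/in.
L_req = P_u / φr_n = 211 / 11.14 = 18.95 in total.
Round up → use L = 19 in.

L = 19 in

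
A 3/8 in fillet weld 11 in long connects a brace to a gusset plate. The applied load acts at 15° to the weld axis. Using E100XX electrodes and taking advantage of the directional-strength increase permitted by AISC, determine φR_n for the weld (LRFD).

φR_n ≈ 140 kip

E100XX → F_EXX = 100 ksi.
t_e = 0.707 × 0.375 = 0.2651 in; A_we = 0.2651 × 11 = 2.916 in².
Directional factor: 1.0 + 0.5 sin^1.5(15°) = 1.066.
F_nw = 0.6 × 100 × 1.066 = 63.95 ksi.
φR_n = 0.75 × 63.95 × 2.916 = 139.9 kip.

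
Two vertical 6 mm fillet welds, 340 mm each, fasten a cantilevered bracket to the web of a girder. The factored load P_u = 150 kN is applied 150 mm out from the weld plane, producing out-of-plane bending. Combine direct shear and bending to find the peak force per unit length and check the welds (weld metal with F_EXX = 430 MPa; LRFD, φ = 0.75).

L_w = 2 × 340 = 680 mm; section modulus (unit throat) S = 2 × L²/6 = 38530 mm².
Direct shear f_v = P/L_w = 150×10³/680 = 220.6 N/mm.
Moment M = P × e = 150×10³ × 150 = 22500000 N·mm; bending f_b = M/S = 583.9 N/mm.
f_max = √(f_v² + f_b²) = √(220.6² + 583.9²) = 624.2 N/mm.
φr_n = 0.75 × 0.6 × 430 × (0.707 × 6) = 820.8 N/mm → adequate.

f_max ≈ 624 N/mm; adequate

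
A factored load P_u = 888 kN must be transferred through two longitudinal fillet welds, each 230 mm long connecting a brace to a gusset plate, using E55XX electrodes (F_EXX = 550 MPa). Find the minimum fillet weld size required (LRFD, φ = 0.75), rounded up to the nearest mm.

w = 12 mm

Total weld length L = 460 mm.
Required throat t_e = P_u / (φ × 0.6 F_EXX × L) = 888 / (0.75 × 0.6 × 550 × 460 × 10⁻³) = 7.8 mm.
Required leg w = t_e / 0.707 = 11.03 mm → use 12 mm.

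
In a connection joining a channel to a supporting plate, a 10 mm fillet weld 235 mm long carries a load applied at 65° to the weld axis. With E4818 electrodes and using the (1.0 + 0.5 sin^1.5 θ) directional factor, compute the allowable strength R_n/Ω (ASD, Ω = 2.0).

R_n/Ω ≈ 342 kN

E48XX → F_EXX = 480 MPa.
t_e = 0.707 × 10 = 7.07 mm; A_we = 7.07 × 235 = 1661 mm².
Directional factor: 1.0 + 0.5 sin^1.5(65°) = 1.431.
F_nw = 0.6 × 480 × 1.431 = 412.2 MPa.
R_n/Ω = (412.2 × 1661) / 2.0 × 10⁻³ = 342.5 kN.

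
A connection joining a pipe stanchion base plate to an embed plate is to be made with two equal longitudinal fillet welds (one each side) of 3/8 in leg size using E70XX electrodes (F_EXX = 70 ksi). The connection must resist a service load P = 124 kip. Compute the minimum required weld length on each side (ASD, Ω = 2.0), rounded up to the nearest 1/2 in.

Throat t_e = 0.707 × 0.375 = 0.2651 in.
r_n/Ω = (0.6 × 70 × 0.2651) / 2.0 = 5.568 kip/in.
L_req = P / (r_n/Ω) = 124 / 5.568 = 22.27 in total.
Per side: 22.27 / 2 = 11.14 in.
Round up → use L = 11.5 in on each side.

L = 11.5 in on each side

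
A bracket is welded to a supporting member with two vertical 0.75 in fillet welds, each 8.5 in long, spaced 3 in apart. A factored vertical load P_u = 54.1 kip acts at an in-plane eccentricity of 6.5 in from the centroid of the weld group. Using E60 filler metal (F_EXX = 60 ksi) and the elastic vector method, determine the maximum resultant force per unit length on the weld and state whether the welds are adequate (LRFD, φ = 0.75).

Total weld length L_w = 17 in. Treat welds as unit-width lines.
Polar moment about centroid: J = 2[d³/12 + d(b/2)²] = 2[8.5³/12 + 8.5×1.5²] = 140.6 in³.
Direct shear f_v = P/L_w = 54.1 / 17 = 3.182 kip/in (vertical).
Torsion M = P·e = 54.1 × 6.5 = 351.65 kip·in.
Critical point at (x, y) = (1.5, 4.25) from centroid. f_tx = M·y/J = 10.63 kip/in; f_ty = M·x/J = 3.751 kip/in.
Resultant f_max = √[f_tx² + (f_v + f_ty)²] = √[10.63² + (3.182 + 3.751)²] = 12.69 kip/in.
Capacity per unit length: φr_n = 0.75 × 0.6 × 60 × (0.707 × 0.75) = 14.32 kip/in.
12.69 ≤ 14.32 → adequate.

f_max ≈ 12.7 kip/in; adequate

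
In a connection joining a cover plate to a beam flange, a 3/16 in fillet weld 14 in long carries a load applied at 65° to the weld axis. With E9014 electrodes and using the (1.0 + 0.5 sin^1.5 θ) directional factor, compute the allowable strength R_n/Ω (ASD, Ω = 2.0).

E90XX → F_EXX = 90 ksi.
t_e = 0.707 × 0.1875 = 0.1326 in; A_we = 0.1326 × 14 = 1.856 in².
Directional factor: 1.0 + 0.5 sin^1.5(65°) = 1.431.
F_nw = 0.6 × 90 × 1.431 = 77.3 ksi.
R_n/Ω = (77.3 × 1.856) / 2.0 = 71.73 kip.

R_n/Ω ≈ 71.7 kip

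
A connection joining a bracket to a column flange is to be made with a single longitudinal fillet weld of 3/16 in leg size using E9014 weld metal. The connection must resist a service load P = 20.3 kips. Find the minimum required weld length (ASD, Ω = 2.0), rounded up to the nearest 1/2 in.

E90XX → F_EXX = 90 ksi.
Throat t_e = 0.707 × 0.1875 = 0.1326 in.
r_n/Ω = (0.6 × 90 × 0.1326) / 2.0 = 3.579 kip/in.
L_req = P / (r_n/Ω) = 20.3 / 3.579 = 5.672 in total.
Round up → use L = 6 in.

L = 6 in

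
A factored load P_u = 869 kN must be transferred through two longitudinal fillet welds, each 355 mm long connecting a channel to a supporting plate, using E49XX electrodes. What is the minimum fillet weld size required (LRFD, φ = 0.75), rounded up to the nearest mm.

w = 8 mm

E49XX → F_EXX = 490 MPa.
Total weld length L = 710 mm.
Required throat t_e = P_u / (φ × 0.6 F_EXX × L) = 869 / (0.75 × 0.6 × 490 × 710 × 10⁻³) = 5.551 mm.
Required leg w = t_e / 0.707 = 7.851 mm → use 8 mm.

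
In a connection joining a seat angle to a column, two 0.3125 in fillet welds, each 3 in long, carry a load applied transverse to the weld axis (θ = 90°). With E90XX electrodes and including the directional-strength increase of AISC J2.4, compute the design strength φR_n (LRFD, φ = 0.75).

E90XX → F_EXX = 90 ksi.
t_e = 0.707 × 0.3125 = 0.2209 in; A_we = 0.2209 × 6 = 1.326 in².
Directional factor: 1.0 + 0.5 sin^1.5(90°) = 1.5.
F_nw = 0.6 × 90 × 1.5 = 81 ksi.
φR_n = 0.75 × 81 × 1.326 = 80.53 kip.

φR_n ≈ 80.5 kip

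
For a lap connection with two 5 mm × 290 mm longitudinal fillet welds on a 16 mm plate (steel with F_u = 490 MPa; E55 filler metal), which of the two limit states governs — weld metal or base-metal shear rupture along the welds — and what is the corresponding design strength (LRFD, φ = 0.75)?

φR_n ≈ 507 kN (weld metal governs)

E55XX → F_EXX = 550 MPa.
t_e = 0.707 × 5 = 3.535 mm; L = 580 mm.
Weld metal: φR_n = 0.75 × 0.6 × 550 × 3.535 × 580 × 10⁻³ = 507.4 kN.
Base metal (shear rupture): φR_n = 0.75 × 0.6 × 490 × 16 × 580 × 10⁻³ = 2046 kN.
Governing: weld metal.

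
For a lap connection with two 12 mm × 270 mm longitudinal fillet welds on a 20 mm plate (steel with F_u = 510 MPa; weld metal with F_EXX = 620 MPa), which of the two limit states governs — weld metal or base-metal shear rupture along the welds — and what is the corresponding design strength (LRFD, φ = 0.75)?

φR_n ≈ 1280 kN (weld metal governs)

t_e = 0.707 × 12 = 8.484 mm; L = 540 mm.
Weld metal: φR_n = 0.75 × 0.6 × 620 × 8.484 × 540 × 10⁻³ = 1278 kN.
Base metal (shear rupture): φR_n = 0.75 × 0.6 × 510 × 20 × 540 × 10⁻³ = 2479 kN.
Governing: weld metal.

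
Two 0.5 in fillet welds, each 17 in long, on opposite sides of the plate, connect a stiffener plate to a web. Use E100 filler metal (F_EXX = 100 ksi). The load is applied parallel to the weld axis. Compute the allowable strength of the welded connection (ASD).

R_n/Ω ≈ 361 kip

Effective throat t_e = 0.707 × 0.5 = 0.3535 in.
Total length L = 34 in; A_we = 0.3535 × 34 = 12.02 in².
F_nw = 0.6 F_EXX = 0.6 × 100 = 60 ksi.
R_n = 60 × 12.02 = 721.1 kip; R_n/Ω = 721.1/2.0 = 360.6 kip.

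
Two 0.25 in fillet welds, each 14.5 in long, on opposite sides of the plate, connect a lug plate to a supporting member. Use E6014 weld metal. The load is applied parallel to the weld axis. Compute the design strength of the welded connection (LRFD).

φR_n ≈ 138 kip

E60XX → F_EXX = 60 ksi.
Effective throat t_e = 0.707 × 0.25 = 0.1767 in.
Total length L = 29 in; A_we = 0.1767 × 29 = 5.126 in².
F_nw = 0.6 F_EXX = 0.6 × 60 = 36 ksi.
φR_n = 0.75 × 36 × 5.126 = 138.4 kip.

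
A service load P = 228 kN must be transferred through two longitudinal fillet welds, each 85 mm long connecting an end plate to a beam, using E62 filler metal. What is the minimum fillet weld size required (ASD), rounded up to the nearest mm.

w = 11 mm

E62XX → F_EXX = 620 MPa.
Total weld length L = 170 mm.
Required throat t_e = P × Ω / (0.6 F_EXX × L) = 228 × 2.0 / (0.6 × 620 × 170 × 10⁻³) = 7.211 mm.
Required leg w = t_e / 0.707 = 10.2 mm → use 11 mm.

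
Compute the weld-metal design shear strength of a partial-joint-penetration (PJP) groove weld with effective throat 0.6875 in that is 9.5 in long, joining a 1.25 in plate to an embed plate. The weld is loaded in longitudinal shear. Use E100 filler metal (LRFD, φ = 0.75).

E100XX → F_EXX = 100 ksi.
Effective throat (given) t_e = 0.6875 in.
A_we = 0.6875 × 9.5 = 6.531 in².
F_nw = 0.6 F_EXX = 60 ksi.
φR_n = 0.75 × 60 × 6.531 = 293.9 kips.

φR_n ≈ 294 kips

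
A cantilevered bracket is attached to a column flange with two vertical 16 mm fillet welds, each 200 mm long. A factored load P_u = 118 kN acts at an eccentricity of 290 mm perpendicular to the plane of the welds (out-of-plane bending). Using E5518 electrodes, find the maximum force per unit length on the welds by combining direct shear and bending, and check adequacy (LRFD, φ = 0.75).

f_max ≈ 2580 N/mm; adequate

E55XX → F_EXX = 550 MPa.
L_w = 2 × 200 = 400 mm; section modulus (unit throat) S = 2 × L²/6 = 13330 mm².
Direct shear f_v = P/L_w = 118×10³/400 = 295 N/mm.
Moment M = P × e = 118×10³ × 290 = 34220000 N·mm; bending f_b = M/S = 2566 N/mm.
f_max = √(f_v² + f_b²) = √(295² + 2566²) = 2583 N/mm.
φr_n = 0.75 × 0.6 × 550 × (0.707 × 16) = 2800 N/mm → adequate.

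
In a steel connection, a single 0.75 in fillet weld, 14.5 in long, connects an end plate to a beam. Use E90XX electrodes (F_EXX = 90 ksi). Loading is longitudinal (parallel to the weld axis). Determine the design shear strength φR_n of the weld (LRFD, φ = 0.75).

φR_n ≈ 311 kip

Effective throat t_e = 0.707 × 0.75 = 0.5302 in.
Total length L = 14.5 in; A_we = 0.5302 × 14.5 = 7.689 in².
F_nw = 0.6 F_EXX = 0.6 × 90 = 54 ksi.
φR_n = 0.75 × 54 × 7.689 = 311.4 kip.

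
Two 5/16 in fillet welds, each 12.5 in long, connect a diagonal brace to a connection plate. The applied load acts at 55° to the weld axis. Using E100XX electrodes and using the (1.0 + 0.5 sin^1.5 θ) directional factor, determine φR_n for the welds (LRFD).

φR_n ≈ 341 kips

E100XX → F_EXX = 100 ksi.
t_e = 0.707 × 0.3125 = 0.2209 in; A_we = 0.2209 × 25 = 5.523 in².
Directional factor: 1.0 + 0.5 sin^1.5(55°) = 1.371.
F_nw = 0.6 × 100 × 1.371 = 82.24 ksi.
φR_n = 0.75 × 82.24 × 5.523 = 340.7 kips.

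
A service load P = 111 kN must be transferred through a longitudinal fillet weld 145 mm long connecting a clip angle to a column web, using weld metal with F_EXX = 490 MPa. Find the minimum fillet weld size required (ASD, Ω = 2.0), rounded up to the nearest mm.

w = 8 mm

Total weld length L = 145 mm.
Required throat t_e = P × Ω / (0.6 F_EXX × L) = 111 × 2.0 / (0.6 × 490 × 145 × 10⁻³) = 5.208 mm.
Required leg w = t_e / 0.707 = 7.366 mm → use 8 mm.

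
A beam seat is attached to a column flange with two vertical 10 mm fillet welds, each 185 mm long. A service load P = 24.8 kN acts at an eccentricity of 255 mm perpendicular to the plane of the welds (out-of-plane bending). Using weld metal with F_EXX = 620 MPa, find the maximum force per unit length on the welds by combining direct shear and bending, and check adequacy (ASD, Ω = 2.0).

L_w = 2 × 185 = 370 mm; section modulus (unit throat) S = 2 × L²/6 = 11410 mm².
Direct shear f_v = P/L_w = 24.8×10³/370 = 67.03 N/mm.
Moment M = P × e = 24.8×10³ × 255 = 6324000 N·mm; bending f_b = M/S = 554.3 N/mm.
f_max = √(f_v² + f_b²) = √(67.03² + 554.3²) = 558.4 N/mm.
r_n/Ω = (1/2.0) × 0.6 × 620 × (0.707 × 10) = 1315 N/mm → adequate.

f_max ≈ 558 N/mm; adequate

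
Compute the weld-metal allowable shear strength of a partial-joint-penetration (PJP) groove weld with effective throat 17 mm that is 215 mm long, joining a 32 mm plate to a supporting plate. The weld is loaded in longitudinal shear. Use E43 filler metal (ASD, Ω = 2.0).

R_n/Ω ≈ 471 kN

E43XX → F_EXX = 430 MPa.
Effective throat (given) t_e = 17 mm.
A_we = 17 × 215 = 3655 mm².
F_nw = 0.6 F_EXX = 258 MPa.
R_n/Ω = (258 × 3655) / 2.0 × 10⁻³ = 471.5 kN.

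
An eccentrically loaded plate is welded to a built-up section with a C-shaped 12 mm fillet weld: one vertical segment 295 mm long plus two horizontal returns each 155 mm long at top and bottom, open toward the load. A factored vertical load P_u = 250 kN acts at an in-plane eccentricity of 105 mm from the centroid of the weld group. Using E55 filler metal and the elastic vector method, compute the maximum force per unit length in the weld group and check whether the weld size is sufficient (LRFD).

f_max ≈ 796 N/mm; adequate

E55XX → F_EXX = 550 MPa.
Total weld length L_w = 605 mm. Treat welds as unit-width lines.
Centroid: x̄ = 2×155×77.5 / 605 = 39.71 mm from the vertical weld.
Polar moment about centroid: J = I_x + I_y = [295³/12 + 2×155×147.5²] + [295×39.71² + 2(155³/12 + 155×37.79²)] = 10410000 mm³.
Direct shear f_v = P/L_w = 250×10³ / 605 = 413.2 N/mm (vertical).
Torsion M = P·e = 250×10³ × 105 = 26250000 N·mm.
Critical point at (x, y) = (115.3, 147.5) from centroid. f_tx = M·y/J = 371.9 N/mm; f_ty = M·x/J = 290.6 N/mm.
Resultant f_max = √[f_tx² + (f_v + f_ty)²] = √[371.9² + (413.2 + 290.6)²] = 796.1 N/mm.
Capacity per unit length: φr_n = 0.75 × 0.6 × 550 × (0.707 × 12) = 2100 N/mm.
796.1 ≤ 2100 → adequate.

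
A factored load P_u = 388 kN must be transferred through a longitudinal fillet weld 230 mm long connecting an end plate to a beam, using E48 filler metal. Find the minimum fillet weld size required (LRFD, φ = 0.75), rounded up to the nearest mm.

E48XX → F_EXX = 480 MPa.
Total weld length L = 230 mm.
Required throat t_e = P_u / (φ × 0.6 F_EXX × L) = 388 / (0.75 × 0.6 × 480 × 230 × 10⁻³) = 7.81 mm.
Required leg w = t_e / 0.707 = 11.05 mm → use 12 mm.

w = 12 mm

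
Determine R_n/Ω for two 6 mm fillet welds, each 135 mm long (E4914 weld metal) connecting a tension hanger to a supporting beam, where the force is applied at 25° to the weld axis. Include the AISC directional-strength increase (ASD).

E49XX → F_EXX = 490 MPa.
t_e = 0.707 × 6 = 4.242 mm; A_we = 4.242 × 270 = 1145 mm².
Directional factor: 1.0 + 0.5 sin^1.5(25°) = 1.137.
F_nw = 0.6 × 490 × 1.137 = 334.4 MPa.
R_n/Ω = (334.4 × 1145) / 2.0 × 10⁻³ = 191.5 kN.

R_n/Ω ≈ 191 kN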